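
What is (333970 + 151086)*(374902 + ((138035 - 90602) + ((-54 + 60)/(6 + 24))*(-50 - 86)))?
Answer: 1024214661184/5 ≈ 2.0484e+11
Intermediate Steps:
(333970 + 151086)*(374902 + ((138035 - 90602) + ((-54 + 60)/(6 + 24))*(-50 - 86))) = 485056*(374902 + (47433 + (6/30)*(-136))) = 485056*(374902 + (47433 + (6*(1/30))*(-136))) = 485056*(374902 + (47433 + (⅕)*(-136))) = 485056*(374902 + (47433 - 136/5)) = 485056*(374902 + 237029/5) = 485056*(2111539/5) = 1024214661184/5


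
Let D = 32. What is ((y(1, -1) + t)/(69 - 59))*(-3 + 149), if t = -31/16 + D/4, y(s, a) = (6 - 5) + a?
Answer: 7081/80 ≈ 88.512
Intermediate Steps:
y(s, a) = 1 + a
t = 97/16 (t = -31/16 + 32/4 = -31*1/16 + 32*(¼) = -31/16 + 8 = 97/16 ≈ 6.0625)
((y(1, -1) + t)/(69 - 59))*(-3 + 149) = (((1 - 1) + 97/16)/(69 - 59))*(-3 + 149) = ((0 + 97/16)/10)*146 = ((97/16)*(⅒))*146 = (97/160)*146 = 7081/80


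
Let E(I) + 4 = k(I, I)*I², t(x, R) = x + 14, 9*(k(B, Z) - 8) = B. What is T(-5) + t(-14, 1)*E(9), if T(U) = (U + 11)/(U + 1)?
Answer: -3/2 ≈ -1.5000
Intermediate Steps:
k(B, Z) = 8 + B/9
t(x, R) = 14 + x
T(U) = (11 + U)/(1 + U)
E(I) = -4 + I²*(8 + I/9) (E(I) = -4 + (8 + I/9)*I² = -4 + I²*(8 + I/9))
T(-5) + t(-14, 1)*E(9) = (11 - 5)/(1 - 5) + (14 - 14)*(-4 + (⅑)*9²*(72 + 9)) = 6/(-4) + 0*(-4 + (⅑)*81*81) = -¼*6 + 0*(-4 + 729) = -3/2 + 0*725 = -3/2 + 0 = -3/2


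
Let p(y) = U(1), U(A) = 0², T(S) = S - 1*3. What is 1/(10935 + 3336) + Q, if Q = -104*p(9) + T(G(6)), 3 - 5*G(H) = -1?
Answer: -156976/71355 ≈ -2.1999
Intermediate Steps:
G(H) = ⅘ (G(H) = ⅗ - ⅕*(-1) = ⅗ + ⅕ = ⅘)
T(S) = -3 + S (T(S) = S - 3 = -3 + S)
U(A) = 0
p(y) = 0
Q = -11/5 (Q = -104*0 + (-3 + ⅘) = 0 - 11/5 = -11/5 ≈ -2.2000)
1/(10935 + 3336) + Q = 1/(10935 + 3336) - 11/5 = 1/14271 - 11/5 = -156976/71355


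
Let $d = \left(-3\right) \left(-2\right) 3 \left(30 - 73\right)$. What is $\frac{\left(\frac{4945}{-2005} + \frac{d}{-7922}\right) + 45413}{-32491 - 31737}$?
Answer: $- \frac{72128475851}{102017250308} \approx -0.70702$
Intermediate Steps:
$d = -774$ ($d = 6 \cdot 3 \left(-43\right) = 18 \left(-43\right) = -774$)
$\frac{\left(\frac{4945}{-2005} + \frac{d}{-7922}\right) + 45413}{-32491 - 31737} = \frac{\left(\frac{4945}{-2005} - \frac{774}{-7922}\right) + 45413}{-32491 - 31737} = \frac{\left(4945 \left(- \frac{1}{2005}\right) - - \frac{387}{3961}\right) + 45413}{-64228} = \left(\left(- \frac{989}{401} + \frac{387}{3961}\right) + 45413\right) \left(- \frac{1}{64228}\right) = \left(- \frac{3762242}{1588361} + 45413\right) \left(- \frac{1}{64228}\right) = \frac{72128475851}{1588361} \left(- \frac{1}{64228}\right) = - \frac{72128475851}{102017250308}$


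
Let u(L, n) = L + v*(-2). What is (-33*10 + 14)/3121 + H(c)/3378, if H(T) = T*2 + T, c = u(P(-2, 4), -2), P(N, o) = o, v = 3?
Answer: -181029/1757123 ≈ -0.10303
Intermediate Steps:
u(L, n) = -6 + L (u(L, n) = L + 3*(-2) = L - 6 = -6 + L)
c = -2 (c = -6 + 4 = -2)
H(T) = 3*T (H(T) = 2*T + T = 3*T)
(-33*10 + 14)/3121 + H(c)/3378 = (-33*10 + 14)/3121 + (3*(-2))/3378 = (-330 + 14)*(1/3121) - 6*1/3378 = -316*1/3121 - 1/563 = -316/3121 - 1/563 = -181029/1757123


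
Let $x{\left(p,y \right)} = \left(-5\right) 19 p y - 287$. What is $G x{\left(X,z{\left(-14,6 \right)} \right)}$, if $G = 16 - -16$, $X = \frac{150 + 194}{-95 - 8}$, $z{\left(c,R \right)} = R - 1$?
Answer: $\frac{4282848}{103} \approx 41581.0$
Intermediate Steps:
$z{\left(c,R \right)} = -1 + R$
$X = - \frac{344}{103}$ ($X = \frac{344}{-103} = 344 \left(- \frac{1}{103}\right) = - \frac{344}{103} \approx -3.3398$)
$x{\left(p,y \right)} = -287 - 95 p y$ ($x{\left(p,y \right)} = - 95 p y - 287 = -287 - 95 p y$)
$G = 32$ ($G = 16 + 16 = 32$)
$G x{\left(X,z{\left(-14,6 \right)} \right)} = 32 \left(-287 - - \frac{32680 \left(-1 + 6\right)}{103}\right) = 32 \left(-287 - \left(- \frac{32680}{103}\right) 5\right) = 32 \left(-287 + \frac{163400}{103}\right) = 32 \cdot \frac{133839}{103} = \frac{4282848}{103}$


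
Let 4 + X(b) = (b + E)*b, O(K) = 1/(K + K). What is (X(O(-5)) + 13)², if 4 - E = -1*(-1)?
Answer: 758641/10000 ≈ 75.864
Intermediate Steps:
O(K) = 1/(2*K)
E = 3 (E = 4 - (-1)*(-1) = 4 - 1*1 = 4 - 1 = 3)
X(b) = -4 + b*(3 + b) (X(b) = -4 + (b + 3)*b = -4 + (3 + b)*b = -4 + b*(3 + b))
(X(O(-5)) + 13)² = ((-4 + ((½)/(-5))² + 3*((½)/(-5))) + 13)² = ((-4 + ((½)*(-⅕))² + 3*((½)*(-⅕))) + 13)² = ((-4 + (-⅒)² + 3*(-⅒)) + 13)² = ((-4 + 1/100 - 3/10) + 13)² = (-429/100 + 13)² = (871/100)² = 758641/10000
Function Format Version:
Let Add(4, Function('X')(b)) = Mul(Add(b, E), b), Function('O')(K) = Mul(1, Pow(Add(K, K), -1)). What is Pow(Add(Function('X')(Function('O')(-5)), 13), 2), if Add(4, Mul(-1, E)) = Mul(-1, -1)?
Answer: Rational(758641, 10000) ≈ 75.864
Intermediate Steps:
Function('O')(K) = Mul(Rational(1, 2), Pow(K, -1)) (Function('O')(K) = Mul(1, Pow(Mul(2, K), -1)) = Mul(1, Mul(Rational(1, 2), Pow(K, -1))) = Mul(Rational(1, 2), Pow(K, -1)))
E = 3 (E = Add(4, Mul(-1, Mul(-1, -1))) = Add(4, Mul(-1, 1)) = Add(4, -1) = 3)
Function('X')(b) = Add(-4, Mul(b, Add(3, b))) (Function('X')(b) = Add(-4, Mul(Add(b, 3), b)) = Add(-4, Mul(Add(3, b), b)) = Add(-4, Mul(b, Add(3, b))))
Pow(Add(Function('X')(Function('O')(-5)), 13), 2) = Pow(Add(Add(-4, Pow(Mul(Rational(1, 2), Pow(-5, -1)), 2), Mul(3, Mul(Rational(1, 2), Pow(-5, -1)))), 13), 2) = Pow(Add(Add(-4, Pow(Mul(Rational(1, 2), Rational(-1, 5)), 2), Mul(3, Mul(Rational(1, 2), Rational(-1, 5)))), 13), 2) = Pow(Add(Add(-4, Pow(Rational(-1, 10), 2), Mul(3, Rational(-1, 10))), 13), 2) = Pow(Add(Add(-4, Rational(1, 100), Rational(-3, 10)), 13), 2) = Pow(Add(Rational(-429, 100), 13), 2) = Pow(Rational(871, 100), 2) = Rational(758641, 10000)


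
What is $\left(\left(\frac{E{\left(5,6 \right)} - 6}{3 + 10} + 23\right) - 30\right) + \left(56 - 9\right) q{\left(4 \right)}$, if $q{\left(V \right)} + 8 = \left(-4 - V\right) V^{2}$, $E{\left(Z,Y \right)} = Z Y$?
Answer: $- \frac{83163}{13} \approx -6397.2$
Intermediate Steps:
$E{\left(Z,Y \right)} = Y Z$
$q{\left(V \right)} = -8 + V^{2} \left(-4 - V\right)$ ($q{\left(V \right)} = -8 + \left(-4 - V\right) V^{2} = -8 + V^{2} \left(-4 - V\right)$)
$\left(\left(\frac{E{\left(5,6 \right)} - 6}{3 + 10} + 23\right) - 30\right) + \left(56 - 9\right) q{\left(4 \right)} = \left(\left(\frac{6 \cdot 5 - 6}{3 + 10} + 23\right) - 30\right) + \left(56 - 9\right) \left(-8 - 4^{3} - 4 \cdot 4^{2}\right) = \left(\left(\frac{30 - 6}{13} + 23\right) - 30\right) + 47 \left(-8 - 64 - 64\right) = \left(\left(24 \cdot \frac{1}{13} + 23\right) - 30\right) + 47 \left(-8 - 64 - 64\right) = \left(\left(\frac{24}{13} + 23\right) - 30\right) + 47 \left(-136\right) = \left(\frac{323}{13} - 30\right) - 6392 = - \frac{67}{13} - 6392 = - \frac{83163}{13}$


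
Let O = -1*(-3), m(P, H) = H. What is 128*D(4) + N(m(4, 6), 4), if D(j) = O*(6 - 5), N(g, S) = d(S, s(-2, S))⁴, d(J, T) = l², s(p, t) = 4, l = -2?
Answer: 640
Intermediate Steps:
d(J, T) = 4 (d(J, T) = (-2)² = 4)
O = 3
N(g, S) = 256 (N(g, S) = 4⁴ = 256)
D(j) = 3 (D(j) = 3*(6 - 5) = 3*1 = 3)
128*D(4) + N(m(4, 6), 4) = 128*3 + 256 = 384 + 256 = 640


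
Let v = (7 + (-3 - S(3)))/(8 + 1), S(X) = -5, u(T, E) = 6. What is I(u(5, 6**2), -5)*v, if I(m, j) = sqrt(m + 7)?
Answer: sqrt(13) ≈ 3.6056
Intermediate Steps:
I(m, j) = sqrt(7 + m)
v = 1 (v = (7 + (-3 - 1*(-5)))/(8 + 1) = (7 + (-3 + 5))/9 = (7 + 2)*(1/9) = 9*(1/9) = 1)
I(u(5, 6**2), -5)*v = sqrt(7 + 6)*1 = sqrt(13)*1 = sqrt(13)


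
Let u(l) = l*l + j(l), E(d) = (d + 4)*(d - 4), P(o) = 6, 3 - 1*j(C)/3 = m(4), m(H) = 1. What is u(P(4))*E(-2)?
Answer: -504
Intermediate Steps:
j(C) = 6 (j(C) = 9 - 3*1 = 9 - 3 = 6)
E(d) = (-4 + d)*(4 + d) (E(d) = (4 + d)*(-4 + d) = (-4 + d)*(4 + d))
u(l) = 6 + l**2 (u(l) = l*l + 6 = l**2 + 6 = 6 + l**2)
u(P(4))*E(-2) = (6 + 6**2)*(-16 + (-2)**2) = (6 + 36)*(-16 + 4) = 42*(-12) = -504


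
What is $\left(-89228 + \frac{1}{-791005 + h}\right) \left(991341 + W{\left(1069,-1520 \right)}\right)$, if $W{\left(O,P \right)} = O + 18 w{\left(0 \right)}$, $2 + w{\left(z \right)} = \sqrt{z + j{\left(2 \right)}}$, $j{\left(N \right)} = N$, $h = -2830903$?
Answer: $- \frac{160355534922913675}{1810954} - \frac{2908580463225 \sqrt{2}}{1810954} \approx -8.855 \cdot 10^{10}$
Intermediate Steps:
$w{\left(z \right)} = -2 + \sqrt{2 + z}$ ($w{\left(z \right)} = -2 + \sqrt{z + 2} = -2 + \sqrt{2 + z}$)
$W{\left(O,P \right)} = -36 + O + 18 \sqrt{2}$ ($W{\left(O,P \right)} = O + 18 \left(-2 + \sqrt{2 + 0}\right) = O + 18 \left(-2 + \sqrt{2}\right) = O - \left(36 - 18 \sqrt{2}\right) = -36 + O + 18 \sqrt{2}$)
$\left(-89228 + \frac{1}{-791005 + h}\right) \left(991341 + W{\left(1069,-1520 \right)}\right) = \left(-89228 + \frac{1}{-791005 - 2830903}\right) \left(991341 + \left(-36 + 1069 + 18 \sqrt{2}\right)\right) = \left(-89228 + \frac{1}{-3621908}\right) \left(991341 + \left(1033 + 18 \sqrt{2}\right)\right) = \left(-89228 - \frac{1}{3621908}\right) \left(992374 + 18 \sqrt{2}\right) = - \frac{323175607025 \left(992374 + 18 \sqrt{2}\right)}{3621908} = - \frac{160355534922913675}{1810954} - \frac{2908580463225 \sqrt{2}}{1810954}$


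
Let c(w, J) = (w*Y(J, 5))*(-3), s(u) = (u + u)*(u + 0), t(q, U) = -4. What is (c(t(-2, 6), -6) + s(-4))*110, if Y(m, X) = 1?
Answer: 4840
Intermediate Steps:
s(u) = 2*u**2 (s(u) = (2*u)*u = 2*u**2)
c(w, J) = -3*w (c(w, J) = (w*1)*(-3) = w*(-3) = -3*w)
(c(t(-2, 6), -6) + s(-4))*110 = (-3*(-4) + 2*(-4)**2)*110 = (12 + 2*16)*110 = (12 + 32)*110 = 44*110 = 4840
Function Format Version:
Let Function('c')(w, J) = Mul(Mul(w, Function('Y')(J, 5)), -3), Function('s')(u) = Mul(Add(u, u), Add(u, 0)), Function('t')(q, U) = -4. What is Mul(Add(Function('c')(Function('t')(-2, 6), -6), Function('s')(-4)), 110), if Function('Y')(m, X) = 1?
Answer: 4840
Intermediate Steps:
Function('s')(u) = Mul(2, Pow(u, 2)) (Function('s')(u) = Mul(Mul(2, u), u) = Mul(2, Pow(u, 2)))
Function('c')(w, J) = Mul(-3, w) (Function('c')(w, J) = Mul(Mul(w, 1), -3) = Mul(w, -3) = Mul(-3, w))
Mul(Add(Function('c')(Function('t')(-2, 6), -6), Function('s')(-4)), 110) = Mul(Add(Mul(-3, -4), Mul(2, Pow(-4, 2))), 110) = Mul(Add(12, Mul(2, 16)), 110) = Mul(Add(12, 32), 110) = Mul(44, 110) = 4840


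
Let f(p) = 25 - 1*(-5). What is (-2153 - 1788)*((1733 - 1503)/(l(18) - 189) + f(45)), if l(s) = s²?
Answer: -3373496/27 ≈ -1.2494e+5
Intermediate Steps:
f(p) = 30 (f(p) = 25 + 5 = 30)
(-2153 - 1788)*((1733 - 1503)/(l(18) - 189) + f(45)) = (-2153 - 1788)*((1733 - 1503)/(18² - 189) + 30) = -3941*(230/(324 - 189) + 30) = -3941*(230/135 + 30) = -3941*(230*(1/135) + 30) = -3941*(46/27 + 30) = -3941*856/27 = -3373496/27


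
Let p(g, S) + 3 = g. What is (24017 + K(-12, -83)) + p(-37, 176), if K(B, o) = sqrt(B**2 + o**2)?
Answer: 23977 + sqrt(7033) ≈ 24061.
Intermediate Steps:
p(g, S) = -3 + g
(24017 + K(-12, -83)) + p(-37, 176) = (24017 + sqrt((-12)**2 + (-83)**2)) + (-3 - 37) = (24017 + sqrt(144 + 6889)) - 40 = (24017 + sqrt(7033)) - 40 = 23977 + sqrt(7033)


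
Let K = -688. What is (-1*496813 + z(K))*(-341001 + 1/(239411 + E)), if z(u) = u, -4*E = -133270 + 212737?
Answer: 148981268957802673/878177 ≈ 1.6965e+11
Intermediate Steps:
E = -79467/4 (E = -(-133270 + 212737)/4 = -¼*79467 = -79467/4 ≈ -19867.)
(-1*496813 + z(K))*(-341001 + 1/(239411 + E)) = (-1*496813 - 688)*(-341001 + 1/(239411 - 79467/4)) = (-496813 - 688)*(-341001 + 1/(878177/4)) = -497501*(-341001 + 4/878177) = -497501*(-299459235173/878177) = 148981268957802673/878177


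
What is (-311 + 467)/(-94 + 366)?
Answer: 39/68 ≈ 0.57353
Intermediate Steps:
(-311 + 467)/(-94 + 366) = 156/272 = 156*(1/272) = 39/68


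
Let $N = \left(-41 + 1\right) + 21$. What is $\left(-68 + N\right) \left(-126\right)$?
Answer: $10962$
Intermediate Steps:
$N = -19$ ($N = -40 + 21 = -19$)
$\left(-68 + N\right) \left(-126\right) = \left(-68 - 19\right) \left(-126\right) = \left(-87\right) \left(-126\right) = 10962$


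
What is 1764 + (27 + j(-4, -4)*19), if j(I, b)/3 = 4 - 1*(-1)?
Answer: 2076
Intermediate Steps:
j(I, b) = 15 (j(I, b) = 3*(4 - 1*(-1)) = 3*(4 + 1) = 3*5 = 15)
1764 + (27 + j(-4, -4)*19) = 1764 + (27 + 15*19) = 1764 + (27 + 285) = 1764 + 312 = 2076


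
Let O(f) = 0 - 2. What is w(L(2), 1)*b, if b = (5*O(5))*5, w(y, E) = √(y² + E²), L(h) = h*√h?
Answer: -150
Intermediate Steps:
L(h) = h^(3/2)
O(f) = -2
w(y, E) = √(E² + y²)
b = -50 (b = (5*(-2))*5 = -10*5 = -50)
w(L(2), 1)*b = √(1² + (2^(3/2))²)*(-50) = √(1 + (2*√2)²)*(-50) = √(1 + 8)*(-50) = √9*(-50) = 3*(-50) = -150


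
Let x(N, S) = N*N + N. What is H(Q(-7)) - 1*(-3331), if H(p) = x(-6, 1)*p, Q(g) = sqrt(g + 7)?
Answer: 3331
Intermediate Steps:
Q(g) = sqrt(7 + g)
x(N, S) = N + N**2 (x(N, S) = N**2 + N = N + N**2)
H(p) = 30*p (H(p) = (-6*(1 - 6))*p = (-6*(-5))*p = 30*p)
H(Q(-7)) - 1*(-3331) = 30*sqrt(7 - 7) - 1*(-3331) = 30*sqrt(0) + 3331 = 30*0 + 3331 = 0 + 3331 = 3331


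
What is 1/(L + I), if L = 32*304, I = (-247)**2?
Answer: 1/70737 ≈ 1.4137e-5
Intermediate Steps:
I = 61009
L = 9728
1/(L + I) = 1/(9728 + 61009) = 1/70737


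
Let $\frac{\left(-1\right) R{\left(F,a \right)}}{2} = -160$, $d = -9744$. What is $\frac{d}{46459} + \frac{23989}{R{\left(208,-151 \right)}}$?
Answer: $\frac{158769553}{2123840} \approx 74.756$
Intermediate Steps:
$R{\left(F,a \right)} = 320$ ($R{\left(F,a \right)} = \left(-2\right) \left(-160\right) = 320$)
$\frac{d}{46459} + \frac{23989}{R{\left(208,-151 \right)}} = - \frac{9744}{46459} + \frac{23989}{320} = \left(-9744\right) \frac{1}{46459} + 23989 \cdot \frac{1}{320} = - \frac{1392}{6637} + \frac{23989}{320} = \frac{158769553}{2123840}$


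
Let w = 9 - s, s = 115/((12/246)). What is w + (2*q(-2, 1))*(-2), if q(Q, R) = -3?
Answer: -4673/2 ≈ -2336.5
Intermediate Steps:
s = 4715/2 (s = 115/((12*(1/246))) = 115/(2/41) = 115*(41/2) = 4715/2 ≈ 2357.5)
w = -4697/2 (w = 9 - 1*4715/2 = 9 - 4715/2 = -4697/2 ≈ -2348.5)
w + (2*q(-2, 1))*(-2) = -4697/2 + (2*(-3))*(-2) = -4697/2 - 6*(-2) = -4697/2 + 12 = -4673/2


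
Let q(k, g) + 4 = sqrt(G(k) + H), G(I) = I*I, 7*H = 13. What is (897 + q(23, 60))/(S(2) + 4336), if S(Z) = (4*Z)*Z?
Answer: 893/4352 + sqrt(6503)/15232 ≈ 0.21049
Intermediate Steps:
H = 13/7 (H = (1/7)*13 = 13/7 ≈ 1.8571)
G(I) = I**2
q(k, g) = -4 + sqrt(13/7 + k**2) (q(k, g) = -4 + sqrt(k**2 + 13/7) = -4 + sqrt(13/7 + k**2))
S(Z) = 4*Z**2
(897 + q(23, 60))/(S(2) + 4336) = (897 + (-4 + sqrt(91 + 49*23**2)/7))/(4*2**2 + 4336) = (897 + (-4 + sqrt(91 + 49*529)/7))/(4*4 + 4336) = (897 + (-4 + sqrt(91 + 25921)/7))/(16 + 4336) = (897 + (-4 + sqrt(26012)/7))/4352 = (897 + (-4 + (2*sqrt(6503))/7))*(1/4352) = (897 + (-4 + 2*sqrt(6503)/7))*(1/4352) = (893 + 2*sqrt(6503)/7)*(1/4352) = 893/4352 + sqrt(6503)/15232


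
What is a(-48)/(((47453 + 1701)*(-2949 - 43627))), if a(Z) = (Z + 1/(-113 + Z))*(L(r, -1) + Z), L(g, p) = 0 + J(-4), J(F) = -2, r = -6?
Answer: -193225/184296434672 ≈ -1.0484e-6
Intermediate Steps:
L(g, p) = -2 (L(g, p) = 0 - 2 = -2)
a(Z) = (-2 + Z)*(Z + 1/(-113 + Z)) (a(Z) = (Z + 1/(-113 + Z))*(-2 + Z) = (-2 + Z)*(Z + 1/(-113 + Z)))
a(-48)/(((47453 + 1701)*(-2949 - 43627))) = ((-2 + (-48)³ - 115*(-48)² + 227*(-48))/(-113 - 48))/(((47453 + 1701)*(-2949 - 43627))) = ((-2 - 110592 - 115*2304 - 10896)/(-161))/((49154*(-46576))) = -(-2 - 110592 - 264960 - 10896)/161/(-2289396704) = -1/161*(-386450)*(-1/2289396704) = (386450/161)*(-1/2289396704) = -193225/184296434672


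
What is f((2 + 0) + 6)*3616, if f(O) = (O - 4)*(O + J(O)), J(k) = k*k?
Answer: 1041408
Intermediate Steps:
J(k) = k²
f(O) = (-4 + O)*(O + O²) (f(O) = (O - 4)*(O + O²) = (-4 + O)*(O + O²))
f((2 + 0) + 6)*3616 = (((2 + 0) + 6)*(-4 + ((2 + 0) + 6)² - 3*((2 + 0) + 6)))*3616 = ((2 + 6)*(-4 + (2 + 6)² - 3*(2 + 6)))*3616 = (8*(-4 + 8² - 3*8))*3616 = (8*(-4 + 64 - 24))*3616 = (8*36)*3616 = 288*3616 = 1041408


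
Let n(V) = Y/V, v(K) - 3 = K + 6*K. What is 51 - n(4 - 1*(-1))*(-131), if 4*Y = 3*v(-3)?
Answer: -3027/10 ≈ -302.70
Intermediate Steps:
v(K) = 3 + 7*K (v(K) = 3 + (K + 6*K) = 3 + 7*K)
Y = -27/2 (Y = (3*(3 + 7*(-3)))/4 = (3*(3 - 21))/4 = (3*(-18))/4 = (1/4)*(-54) = -27/2 ≈ -13.500)
n(V) = -27/(2*V)
51 - n(4 - 1*(-1))*(-131) = 51 - (-27)/(2*(4 - 1*(-1)))*(-131) = 51 - (-27)/(2*(4 + 1))*(-131) = 51 - (-27)/(2*5)*(-131) = 51 - 1*(-27/10)*(-131) = 51 + (27/10)*(-131) = 51 - 3537/10 = -3027/10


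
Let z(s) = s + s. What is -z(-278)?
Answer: 556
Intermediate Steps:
z(s) = 2*s
-z(-278) = -2*(-278) = -1*(-556) = 556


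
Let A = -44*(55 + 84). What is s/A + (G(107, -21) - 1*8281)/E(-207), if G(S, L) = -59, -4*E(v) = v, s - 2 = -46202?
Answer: -1473230/9591 ≈ -153.61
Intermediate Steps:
s = -46200 (s = 2 - 46202 = -46200)
E(v) = -v/4
A = -6116 (A = -44*139 = -6116)
s/A + (G(107, -21) - 1*8281)/E(-207) = -46200/(-6116) + (-59 - 1*8281)/((-¼*(-207))) = -46200*(-1/6116) + (-59 - 8281)/(207/4) = 1050/139 - 8340*4/207 = 1050/139 - 11120/69 = -1473230/9591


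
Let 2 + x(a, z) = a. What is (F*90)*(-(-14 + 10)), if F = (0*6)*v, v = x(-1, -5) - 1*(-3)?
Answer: 0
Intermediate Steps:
x(a, z) = -2 + a
v = 0 (v = (-2 - 1) - 1*(-3) = -3 + 3 = 0)
F = 0 (F = (0*6)*0 = 0*0 = 0)
(F*90)*(-(-14 + 10)) = (0*90)*(-(-14 + 10)) = 0*(-1*(-4)) = 0*4 = 0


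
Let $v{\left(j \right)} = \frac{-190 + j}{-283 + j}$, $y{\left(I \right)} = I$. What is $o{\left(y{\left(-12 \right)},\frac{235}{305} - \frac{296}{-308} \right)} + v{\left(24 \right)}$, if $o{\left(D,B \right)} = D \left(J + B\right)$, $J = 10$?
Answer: $- \frac{24354346}{173789} \approx -140.14$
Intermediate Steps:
$v{\left(j \right)} = \frac{-190 + j}{-283 + j}$
$o{\left(D,B \right)} = D \left(10 + B\right)$
$o{\left(y{\left(-12 \right)},\frac{235}{305} - \frac{296}{-308} \right)} + v{\left(24 \right)} = - 12 \left(10 + \left(\frac{235}{305} - \frac{296}{-308}\right)\right) + \frac{-190 + 24}{-283 + 24} = - 12 \left(10 + \left(235 \cdot \frac{1}{305} - - \frac{74}{77}\right)\right) + \frac{1}{-259} \left(-166\right) = - 12 \left(10 + \left(\frac{47}{61} + \frac{74}{77}\right)\right) - - \frac{166}{259} = - 12 \left(10 + \frac{8133}{4697}\right) + \frac{166}{259} = \left(-12\right) \frac{55103}{4697} + \frac{166}{259} = - \frac{661236}{4697} + \frac{166}{259} = - \frac{24354346}{173789}$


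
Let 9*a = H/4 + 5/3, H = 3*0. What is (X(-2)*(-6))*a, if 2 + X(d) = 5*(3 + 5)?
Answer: -380/9 ≈ -42.222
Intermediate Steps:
H = 0
X(d) = 38 (X(d) = -2 + 5*(3 + 5) = -2 + 5*8 = -2 + 40 = 38)
a = 5/27 (a = (0/4 + 5/3)/9 = (0*(¼) + 5*(⅓))/9 = (0 + 5/3)/9 = (⅑)*(5/3) = 5/27 ≈ 0.18519)
(X(-2)*(-6))*a = (38*(-6))*(5/27) = -228*5/27 = -380/9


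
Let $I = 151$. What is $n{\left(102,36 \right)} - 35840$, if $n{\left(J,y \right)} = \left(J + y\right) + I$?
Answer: $-35551$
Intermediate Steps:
$n{\left(J,y \right)} = 151 + J + y$ ($n{\left(J,y \right)} = \left(J + y\right) + 151 = 151 + J + y$)
$n{\left(102,36 \right)} - 35840 = \left(151 + 102 + 36\right) - 35840 = 289 - 35840 = -35551$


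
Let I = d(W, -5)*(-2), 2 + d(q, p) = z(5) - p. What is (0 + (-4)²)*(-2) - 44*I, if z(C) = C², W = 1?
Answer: 2432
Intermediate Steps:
d(q, p) = 23 - p (d(q, p) = -2 + (5² - p) = -2 + (25 - p) = 23 - p)
I = -56 (I = (23 - 1*(-5))*(-2) = (23 + 5)*(-2) = 28*(-2) = -56)
(0 + (-4)²)*(-2) - 44*I = (0 + (-4)²)*(-2) - 44*(-56) = (0 + 16)*(-2) + 2464 = 16*(-2) + 2464 = -32 + 2464 = 2432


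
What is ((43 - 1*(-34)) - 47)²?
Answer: 900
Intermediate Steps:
((43 - 1*(-34)) - 47)² = ((43 + 34) - 47)² = (77 - 47)² = 30² = 900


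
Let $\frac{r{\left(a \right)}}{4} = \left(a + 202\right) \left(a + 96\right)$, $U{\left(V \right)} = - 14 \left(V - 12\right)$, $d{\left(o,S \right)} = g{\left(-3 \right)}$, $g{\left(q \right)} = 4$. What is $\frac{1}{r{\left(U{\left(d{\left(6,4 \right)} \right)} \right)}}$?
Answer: $\frac{1}{261248} \approx 3.8278 \cdot 10^{-6}$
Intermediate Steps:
$d{\left(o,S \right)} = 4$
$U{\left(V \right)} = 168 - 14 V$ ($U{\left(V \right)} = - 14 \left(-12 + V\right) = 168 - 14 V$)
$r{\left(a \right)} = 4 \left(96 + a\right) \left(202 + a\right)$ ($r{\left(a \right)} = 4 \left(a + 202\right) \left(a + 96\right) = 4 \left(202 + a\right) \left(96 + a\right) = 4 \left(96 + a\right) \left(202 + a\right)$)
$\frac{1}{r{\left(U{\left(d{\left(6,4 \right)} \right)} \right)}} = \frac{1}{77568 + 4 \left(168 - 56\right)^{2} + 1192 \left(168 - 56\right)} = \frac{1}{77568 + 4 \cdot 112^{2} + 1192 \cdot 112} = \frac{1}{77568 + 4 \cdot 12544 + 133504} = \frac{1}{77568 + 50176 + 133504} = \frac{1}{261248}$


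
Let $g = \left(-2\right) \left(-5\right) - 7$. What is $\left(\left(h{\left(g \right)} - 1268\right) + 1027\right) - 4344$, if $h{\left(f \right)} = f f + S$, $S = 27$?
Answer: $-4549$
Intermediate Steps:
$g = 3$ ($g = 10 - 7 = 3$)
$h{\left(f \right)} = 27 + f^{2}$ ($h{\left(f \right)} = f f + 27 = f^{2} + 27 = 27 + f^{2}$)
$\left(\left(h{\left(g \right)} - 1268\right) + 1027\right) - 4344 = \left(\left(\left(27 + 3^{2}\right) - 1268\right) + 1027\right) - 4344 = \left(\left(\left(27 + 9\right) - 1268\right) + 1027\right) - 4344 = \left(\left(36 - 1268\right) + 1027\right) - 4344 = \left(-1232 + 1027\right) - 4344 = -205 - 4344 = -4549$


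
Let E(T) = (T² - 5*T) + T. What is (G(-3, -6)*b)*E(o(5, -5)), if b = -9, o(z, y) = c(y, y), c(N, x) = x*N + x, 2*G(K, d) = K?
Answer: 4320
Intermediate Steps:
G(K, d) = K/2
c(N, x) = x + N*x (c(N, x) = N*x + x = x + N*x)
o(z, y) = y*(1 + y)
E(T) = T² - 4*T
(G(-3, -6)*b)*E(o(5, -5)) = (((½)*(-3))*(-9))*((-5*(1 - 5))*(-4 - 5*(1 - 5))) = (-3/2*(-9))*((-5*(-4))*(-4 - 5*(-4))) = 27*(20*(-4 + 20))/2 = 27*(20*16)/2 = (27/2)*320 = 4320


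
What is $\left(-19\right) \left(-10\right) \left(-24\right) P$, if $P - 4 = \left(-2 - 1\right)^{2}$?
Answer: $-59280$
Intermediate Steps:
$P = 13$ ($P = 4 + \left(-2 - 1\right)^{2} = 4 + \left(-3\right)^{2} = 4 + 9 = 13$)
$\left(-19\right) \left(-10\right) \left(-24\right) P = \left(-19\right) \left(-10\right) \left(-24\right) 13 = 190 \left(-24\right) 13 = \left(-4560\right) 13 = -59280$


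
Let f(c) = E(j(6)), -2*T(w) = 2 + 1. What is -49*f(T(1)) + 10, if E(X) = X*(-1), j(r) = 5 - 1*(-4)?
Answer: 451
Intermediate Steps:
T(w) = -3/2 (T(w) = -(2 + 1)/2 = -1/2*3 = -3/2)
j(r) = 9 (j(r) = 5 + 4 = 9)
E(X) = -X
f(c) = -9 (f(c) = -1*9 = -9)
-49*f(T(1)) + 10 = -49*(-9) + 10 = 441 + 10 = 451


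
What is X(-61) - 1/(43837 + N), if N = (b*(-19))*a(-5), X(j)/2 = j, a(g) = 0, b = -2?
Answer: -5348115/43837 ≈ -122.00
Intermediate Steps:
X(j) = 2*j
N = 0 (N = -2*(-19)*0 = 38*0 = 0)
X(-61) - 1/(43837 + N) = 2*(-61) - 1/(43837 + 0) = -122 - 1/43837 = -5348115/43837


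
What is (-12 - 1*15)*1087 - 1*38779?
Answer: -68128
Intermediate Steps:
(-12 - 1*15)*1087 - 1*38779 = (-12 - 15)*1087 - 38779 = -27*1087 - 38779 = -29349 - 38779 = -68128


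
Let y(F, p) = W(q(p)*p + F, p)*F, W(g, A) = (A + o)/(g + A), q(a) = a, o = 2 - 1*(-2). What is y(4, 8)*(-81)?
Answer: -972/19 ≈ -51.158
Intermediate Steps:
o = 4 (o = 2 + 2 = 4)
W(g, A) = (4 + A)/(A + g) (W(g, A) = (A + 4)/(g + A) = (4 + A)/(A + g))
y(F, p) = F*(4 + p)/(F + p + p²) (y(F, p) = ((4 + p)/(p + (p*p + F)))*F = ((4 + p)/(p + (p² + F)))*F = ((4 + p)/(p + (F + p²)))*F = ((4 + p)/(F + p + p²))*F = F*(4 + p)/(F + p + p²))
y(4, 8)*(-81) = (4*(4 + 8)/(4 + 8 + 8²))*(-81) = (4*12/(4 + 8 + 64))*(-81) = (4*12/76)*(-81) = (4*(1/76)*12)*(-81) = (12/19)*(-81) = -972/19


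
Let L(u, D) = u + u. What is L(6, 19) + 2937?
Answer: 2949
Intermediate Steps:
L(u, D) = 2*u
L(6, 19) + 2937 = 2*6 + 2937 = 12 + 2937 = 2949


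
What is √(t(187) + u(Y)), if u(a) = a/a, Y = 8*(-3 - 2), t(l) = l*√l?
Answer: √(1 + 187*√187) ≈ 50.578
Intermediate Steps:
t(l) = l^(3/2)
Y = -40 (Y = 8*(-5) = -40)
u(a) = 1
√(t(187) + u(Y)) = √(187^(3/2) + 1) = √(187*√187 + 1) = √(1 + 187*√187)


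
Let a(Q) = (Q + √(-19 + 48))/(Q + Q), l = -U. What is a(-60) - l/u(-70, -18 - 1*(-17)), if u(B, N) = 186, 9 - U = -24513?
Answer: 8205/62 - √29/120 ≈ 132.29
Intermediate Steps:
U = 24522 (U = 9 - 1*(-24513) = 9 + 24513 = 24522)
l = -24522 (l = -1*24522 = -24522)
a(Q) = (Q + √29)/(2*Q) (a(Q) = (Q + √29)/((2*Q)) = (Q + √29)*(1/(2*Q)) = (Q + √29)/(2*Q))
a(-60) - l/u(-70, -18 - 1*(-17)) = (½)*(-60 + √29)/(-60) - (-24522)/186 = (½)*(-1/60)*(-60 + √29) - (-24522)/186 = (½ - √29/120) - 1*(-4087/31) = (½ - √29/120) + 4087/31 = 8205/62 - √29/120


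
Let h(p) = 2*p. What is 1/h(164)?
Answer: 1/328 ≈ 0.0030488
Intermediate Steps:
1/h(164) = 1/(2*164) = 1/328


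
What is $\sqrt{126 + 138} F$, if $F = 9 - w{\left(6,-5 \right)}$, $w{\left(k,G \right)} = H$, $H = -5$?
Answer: $28 \sqrt{66} \approx 227.47$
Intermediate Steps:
$w{\left(k,G \right)} = -5$
$F = 14$ ($F = 9 - -5 = 9 + 5 = 14$)
$\sqrt{126 + 138} F = \sqrt{126 + 138} \cdot 14 = \sqrt{264} \cdot 14 = 2 \sqrt{66} \cdot 14 = 28 \sqrt{66}$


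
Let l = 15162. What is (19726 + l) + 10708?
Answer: 45596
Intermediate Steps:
(19726 + l) + 10708 = (19726 + 15162) + 10708 = 34888 + 10708 = 45596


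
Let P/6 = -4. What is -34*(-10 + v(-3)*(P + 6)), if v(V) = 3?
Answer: 2176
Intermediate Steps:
P = -24 (P = 6*(-4) = -24)
-34*(-10 + v(-3)*(P + 6)) = -34*(-10 + 3*(-24 + 6)) = -34*(-10 + 3*(-18)) = -34*(-10 - 54) = -34*(-64) = -1*(-2176) = 2176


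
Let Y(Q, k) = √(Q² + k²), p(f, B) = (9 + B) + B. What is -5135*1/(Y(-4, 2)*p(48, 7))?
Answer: -1027*√5/46 ≈ -49.923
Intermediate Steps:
p(f, B) = 9 + 2*B
-5135*1/(Y(-4, 2)*p(48, 7)) = -5135*1/((9 + 2*7)*√((-4)² + 2²)) = -5135*1/((9 + 14)*√(16 + 4)) = -5135*√5/230 = -1027*√5/46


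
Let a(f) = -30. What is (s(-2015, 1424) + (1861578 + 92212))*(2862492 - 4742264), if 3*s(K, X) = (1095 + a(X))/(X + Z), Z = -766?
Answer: -1208311966764050/329 ≈ -3.6727e+12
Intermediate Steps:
s(K, X) = 355/(-766 + X) (s(K, X) = ((1095 - 30)/(X - 766))/3 = (1065/(-766 + X))/3 = 355/(-766 + X))
(s(-2015, 1424) + (1861578 + 92212))*(2862492 - 4742264) = (355/(-766 + 1424) + (1861578 + 92212))*(2862492 - 4742264) = (355/658 + 1953790)*(-1879772) = (1285594175/658)*(-1879772) = -1208311966764050/329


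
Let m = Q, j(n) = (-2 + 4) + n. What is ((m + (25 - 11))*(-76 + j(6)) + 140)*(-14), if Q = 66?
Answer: 74200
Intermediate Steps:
j(n) = 2 + n
m = 66
((m + (25 - 11))*(-76 + j(6)) + 140)*(-14) = ((66 + (25 - 11))*(-76 + (2 + 6)) + 140)*(-14) = ((66 + 14)*(-76 + 8) + 140)*(-14) = (80*(-68) + 140)*(-14) = (-5440 + 140)*(-14) = -5300*(-14) = 74200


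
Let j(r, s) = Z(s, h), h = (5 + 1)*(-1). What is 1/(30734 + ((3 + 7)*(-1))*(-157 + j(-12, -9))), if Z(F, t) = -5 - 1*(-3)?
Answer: 1/32324 ≈ 3.0937e-5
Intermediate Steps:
h = -6 (h = 6*(-1) = -6)
Z(F, t) = -2 (Z(F, t) = -5 + 3 = -2)
j(r, s) = -2
1/(30734 + ((3 + 7)*(-1))*(-157 + j(-12, -9))) = 1/(30734 + ((3 + 7)*(-1))*(-157 - 2)) = 1/(30734 + (10*(-1))*(-159)) = 1/(30734 - 10*(-159)) = 1/(30734 + 1590) = 1/32324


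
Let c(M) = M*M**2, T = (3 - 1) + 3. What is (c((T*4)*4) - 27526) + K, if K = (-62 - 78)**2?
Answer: 504074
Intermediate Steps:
T = 5 (T = 2 + 3 = 5)
c(M) = M**3
K = 19600 (K = (-140)**2 = 19600)
(c((T*4)*4) - 27526) + K = (((5*4)*4)**3 - 27526) + 19600 = ((20*4)**3 - 27526) + 19600 = (80**3 - 27526) + 19600 = (512000 - 27526) + 19600 = 484474 + 19600 = 504074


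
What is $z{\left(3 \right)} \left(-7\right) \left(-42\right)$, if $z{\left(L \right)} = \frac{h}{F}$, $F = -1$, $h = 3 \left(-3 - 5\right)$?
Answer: $7056$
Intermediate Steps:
$h = -24$ ($h = 3 \left(-8\right) = -24$)
$z{\left(L \right)} = 24$ ($z{\left(L \right)} = - \frac{24}{-1} = \left(-24\right) \left(-1\right) = 24$)
$z{\left(3 \right)} \left(-7\right) \left(-42\right) = 24 \left(-7\right) \left(-42\right) = \left(-168\right) \left(-42\right) = 7056$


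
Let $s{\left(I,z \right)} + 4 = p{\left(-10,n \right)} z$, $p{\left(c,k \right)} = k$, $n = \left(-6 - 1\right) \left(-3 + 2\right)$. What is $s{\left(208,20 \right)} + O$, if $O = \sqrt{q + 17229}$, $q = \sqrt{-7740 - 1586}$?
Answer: $136 + \sqrt{17229 + i \sqrt{9326}} \approx 267.26 + 0.36786 i$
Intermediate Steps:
$n = 7$ ($n = \left(-7\right) \left(-1\right) = 7$)
$q = i \sqrt{9326}$ ($q = \sqrt{-9326} = i \sqrt{9326} \approx 96.571 i$)
$s{\left(I,z \right)} = -4 + 7 z$
$O = \sqrt{17229 + i \sqrt{9326}}$ ($O = \sqrt{i \sqrt{9326} + 17229} = \sqrt{17229 + i \sqrt{9326}} \approx 131.26 + 0.3679 i$)
$s{\left(208,20 \right)} + O = \left(-4 + 7 \cdot 20\right) + \sqrt{17229 + i \sqrt{9326}} = \left(-4 + 140\right) + \sqrt{17229 + i \sqrt{9326}} = 136 + \sqrt{17229 + i \sqrt{9326}}$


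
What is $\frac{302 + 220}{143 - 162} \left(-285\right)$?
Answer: $7830$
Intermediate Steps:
$\frac{302 + 220}{143 - 162} \left(-285\right) = \frac{522}{-19} \left(-285\right) = 522 \left(- \frac{1}{19}\right) \left(-285\right) = \left(- \frac{522}{19}\right) \left(-285\right) = 7830$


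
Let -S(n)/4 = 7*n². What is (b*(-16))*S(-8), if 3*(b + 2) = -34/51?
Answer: -573440/9 ≈ -63716.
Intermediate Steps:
S(n) = -28*n²
b = -20/9 (b = -2 + (-34/51)/3 = -2 + (-34*1/51)/3 = -2 + (⅓)*(-⅔) = -2 - 2/9 = -20/9 ≈ -2.2222)
(b*(-16))*S(-8) = (-20/9*(-16))*(-28*(-8)²) = 320*(-28*64)/9 = (320/9)*(-1792) = -573440/9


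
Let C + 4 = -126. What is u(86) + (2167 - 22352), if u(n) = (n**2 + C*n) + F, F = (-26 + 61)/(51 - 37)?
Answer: -47933/2 ≈ -23967.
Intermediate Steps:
F = 5/2 (F = 35/14 = 35*(1/14) = 5/2 ≈ 2.5000)
C = -130 (C = -4 - 126 = -130)
u(n) = 5/2 + n**2 - 130*n (u(n) = (n**2 - 130*n) + 5/2 = 5/2 + n**2 - 130*n)
u(86) + (2167 - 22352) = (5/2 + 86**2 - 130*86) + (2167 - 22352) = (5/2 + 7396 - 11180) - 20185 = -7563/2 - 20185 = -47933/2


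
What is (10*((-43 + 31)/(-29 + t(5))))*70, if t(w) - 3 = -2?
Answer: 300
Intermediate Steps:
t(w) = 1 (t(w) = 3 - 2 = 1)
(10*((-43 + 31)/(-29 + t(5))))*70 = (10*((-43 + 31)/(-29 + 1)))*70 = (10*(-12/(-28)))*70 = (10*(-12*(-1/28)))*70 = (10*(3/7))*70 = (30/7)*70 = 300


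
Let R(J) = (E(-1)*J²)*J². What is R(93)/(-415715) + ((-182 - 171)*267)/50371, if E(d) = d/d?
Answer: -3807194334036/20939980265 ≈ -181.81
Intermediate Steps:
E(d) = 1
R(J) = J⁴ (R(J) = (1*J²)*J² = J²*J² = J⁴)
R(93)/(-415715) + ((-182 - 171)*267)/50371 = 93⁴/(-415715) + ((-182 - 171)*267)/50371 = 74805201*(-1/415715) - 353*267*(1/50371) = -74805201/415715 - 94251*1/50371 = -74805201/415715 - 94251/50371 = -3807194334036/20939980265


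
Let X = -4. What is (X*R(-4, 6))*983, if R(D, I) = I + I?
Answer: -47184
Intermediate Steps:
R(D, I) = 2*I
(X*R(-4, 6))*983 = -8*6*983 = -4*12*983 = -48*983 = -47184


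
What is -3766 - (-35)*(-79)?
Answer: -6531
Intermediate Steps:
-3766 - (-35)*(-79) = -3766 - 1*2765 = -3766 - 2765 = -6531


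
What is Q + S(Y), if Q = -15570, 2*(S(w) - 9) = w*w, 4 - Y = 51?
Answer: -28913/2 ≈ -14457.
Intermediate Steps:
Y = -47 (Y = 4 - 1*51 = 4 - 51 = -47)
S(w) = 9 + w**2/2 (S(w) = 9 + (w*w)/2 = 9 + w**2/2)
Q + S(Y) = -15570 + (9 + (1/2)*(-47)**2) = -15570 + (9 + (1/2)*2209) = -15570 + (9 + 2209/2) = -15570 + 2227/2 = -28913/2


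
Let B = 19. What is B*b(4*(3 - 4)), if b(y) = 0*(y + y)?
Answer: 0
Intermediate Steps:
b(y) = 0 (b(y) = 0*(2*y) = 0)
B*b(4*(3 - 4)) = 19*0 = 0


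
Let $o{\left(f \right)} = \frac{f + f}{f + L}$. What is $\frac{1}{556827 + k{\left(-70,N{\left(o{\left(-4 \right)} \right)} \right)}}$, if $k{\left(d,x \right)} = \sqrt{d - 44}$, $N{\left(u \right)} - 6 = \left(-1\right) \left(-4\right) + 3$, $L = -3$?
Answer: $\frac{185609}{103352102681} - \frac{i \sqrt{114}}{310056308043} \approx 1.7959 \cdot 10^{-6} - 3.4436 \cdot 10^{-11} i$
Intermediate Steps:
$o{\left(f \right)} = \frac{2 f}{-3 + f}$ ($o{\left(f \right)} = \frac{f + f}{f - 3} = \frac{2 f}{-3 + f}$)
$N{\left(u \right)} = 13$ ($N{\left(u \right)} = 6 + \left(\left(-1\right) \left(-4\right) + 3\right) = 6 + \left(4 + 3\right) = 6 + 7 = 13$)
$k{\left(d,x \right)} = \sqrt{-44 + d}$
$\frac{1}{556827 + k{\left(-70,N{\left(o{\left(-4 \right)} \right)} \right)}} = \frac{1}{556827 + \sqrt{-44 - 70}} = \frac{1}{556827 + \sqrt{-114}} = \frac{1}{556827 + i \sqrt{114}}$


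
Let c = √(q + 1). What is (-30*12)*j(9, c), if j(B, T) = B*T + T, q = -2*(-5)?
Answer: -3600*√11 ≈ -11940.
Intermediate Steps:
q = 10
c = √11 (c = √(10 + 1) = √11 ≈ 3.3166)
j(B, T) = T + B*T
(-30*12)*j(9, c) = (-30*12)*(√11*(1 + 9)) = -360*√11*10 = -3600*√11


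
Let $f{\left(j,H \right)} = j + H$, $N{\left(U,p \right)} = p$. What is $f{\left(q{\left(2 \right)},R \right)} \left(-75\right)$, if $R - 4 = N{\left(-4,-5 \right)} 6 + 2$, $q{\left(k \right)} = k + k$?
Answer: $1500$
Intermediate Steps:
$q{\left(k \right)} = 2 k$
$R = -24$ ($R = 4 + \left(\left(-5\right) 6 + 2\right) = 4 + \left(-30 + 2\right) = 4 - 28 = -24$)
$f{\left(j,H \right)} = H + j$
$f{\left(q{\left(2 \right)},R \right)} \left(-75\right) = \left(-24 + 2 \cdot 2\right) \left(-75\right) = \left(-24 + 4\right) \left(-75\right) = \left(-20\right) \left(-75\right) = 1500$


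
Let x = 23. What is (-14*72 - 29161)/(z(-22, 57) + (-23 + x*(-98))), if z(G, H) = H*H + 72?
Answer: -30169/1044 ≈ -28.898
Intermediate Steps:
z(G, H) = 72 + H² (z(G, H) = H² + 72 = 72 + H²)
(-14*72 - 29161)/(z(-22, 57) + (-23 + x*(-98))) = (-14*72 - 29161)/((72 + 57²) + (-23 + 23*(-98))) = (-1008 - 29161)/((72 + 3249) + (-23 - 2254)) = -30169/(3321 - 2277) = -30169/1044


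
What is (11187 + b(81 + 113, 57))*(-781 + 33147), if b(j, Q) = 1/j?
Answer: 35121625057/97 ≈ 3.6208e+8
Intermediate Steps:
(11187 + b(81 + 113, 57))*(-781 + 33147) = (11187 + 1/(81 + 113))*(-781 + 33147) = (11187 + 1/194)*32366 = (2170279/194)*32366 = 35121625057/97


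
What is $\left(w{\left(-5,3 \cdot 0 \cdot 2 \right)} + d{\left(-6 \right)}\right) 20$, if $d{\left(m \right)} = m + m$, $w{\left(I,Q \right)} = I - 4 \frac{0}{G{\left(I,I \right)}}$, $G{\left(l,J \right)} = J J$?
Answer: $-340$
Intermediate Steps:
$G{\left(l,J \right)} = J^{2}$
$w{\left(I,Q \right)} = I$ ($w{\left(I,Q \right)} = I - 4 \frac{0}{I^{2}} = I - 0 = I + 0 = I$)
$d{\left(m \right)} = 2 m$
$\left(w{\left(-5,3 \cdot 0 \cdot 2 \right)} + d{\left(-6 \right)}\right) 20 = \left(-5 + 2 \left(-6\right)\right) 20 = \left(-5 - 12\right) 20 = \left(-17\right) 20 = -340$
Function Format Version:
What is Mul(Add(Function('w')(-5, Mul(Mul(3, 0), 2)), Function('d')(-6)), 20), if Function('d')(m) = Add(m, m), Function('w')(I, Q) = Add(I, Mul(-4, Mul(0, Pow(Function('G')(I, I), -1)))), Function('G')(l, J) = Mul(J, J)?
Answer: -340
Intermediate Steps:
Function('G')(l, J) = Pow(J, 2)
Function('w')(I, Q) = I (Function('w')(I, Q) = Add(I, Mul(-4, Mul(0, Pow(Pow(I, 2), -1)))) = Add(I, Mul(-4, Mul(0, Pow(I, -2)))) = Add(I, Mul(-4, 0)) = Add(I, 0) = I)
Function('d')(m) = Mul(2, m)
Mul(Add(Function('w')(-5, Mul(Mul(3, 0), 2)), Function('d')(-6)), 20) = Mul(Add(-5, Mul(2, -6)), 20) = Mul(Add(-5, -12), 20) = Mul(-17, 20) = -340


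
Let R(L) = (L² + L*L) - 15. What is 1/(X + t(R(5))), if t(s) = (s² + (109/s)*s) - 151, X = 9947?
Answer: 1/11130 ≈ 8.9847e-5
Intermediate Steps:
R(L) = -15 + 2*L² (R(L) = (L² + L²) - 15 = 2*L² - 15 = -15 + 2*L²)
t(s) = -42 + s² (t(s) = (s² + 109) - 151 = (109 + s²) - 151 = -42 + s²)
1/(X + t(R(5))) = 1/(9947 + (-42 + (-15 + 2*5²)²)) = 1/(9947 + (-42 + (-15 + 2*25)²)) = 1/(9947 + (-42 + (-15 + 50)²)) = 1/(9947 + (-42 + 35²)) = 1/(9947 + (-42 + 1225)) = 1/(9947 + 1183) = 1/11130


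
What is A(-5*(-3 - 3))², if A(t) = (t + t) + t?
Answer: 8100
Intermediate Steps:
A(t) = 3*t (A(t) = 2*t + t = 3*t)
A(-5*(-3 - 3))² = (3*(-5*(-3 - 3)))² = (3*(-5*(-6)))² = (3*30)² = 90² = 8100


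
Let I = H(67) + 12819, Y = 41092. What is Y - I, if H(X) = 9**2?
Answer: 28192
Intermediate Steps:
H(X) = 81
I = 12900 (I = 81 + 12819 = 12900)
Y - I = 41092 - 1*12900 = 41092 - 12900 = 28192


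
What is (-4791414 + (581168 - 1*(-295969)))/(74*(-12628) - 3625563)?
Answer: 3914277/4560035 ≈ 0.85839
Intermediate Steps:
(-4791414 + (581168 - 1*(-295969)))/(74*(-12628) - 3625563) = (-4791414 + (581168 + 295969))/(-934472 - 3625563) = (-4791414 + 877137)/(-4560035) = -3914277*(-1/4560035) = 3914277/4560035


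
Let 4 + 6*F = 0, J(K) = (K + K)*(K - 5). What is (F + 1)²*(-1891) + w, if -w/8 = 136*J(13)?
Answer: -2038627/9 ≈ -2.2651e+5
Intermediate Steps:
J(K) = 2*K*(-5 + K) (J(K) = (2*K)*(-5 + K) = 2*K*(-5 + K))
F = -⅔ (F = -⅔ + (⅙)*0 = -⅔ + 0 = -⅔ ≈ -0.66667)
w = -226304 (w = -1088*2*13*(-5 + 13) = -1088*2*13*8 = -1088*208 = -8*28288 = -226304)
(F + 1)²*(-1891) + w = (-⅔ + 1)²*(-1891) - 226304 = (⅓)²*(-1891) - 226304 = (⅑)*(-1891) - 226304 = -1891/9 - 226304 = -2038627/9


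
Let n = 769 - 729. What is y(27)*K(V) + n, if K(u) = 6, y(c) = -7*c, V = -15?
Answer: -1094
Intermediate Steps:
n = 40
y(27)*K(V) + n = -7*27*6 + 40 = -189*6 + 40 = -1134 + 40 = -1094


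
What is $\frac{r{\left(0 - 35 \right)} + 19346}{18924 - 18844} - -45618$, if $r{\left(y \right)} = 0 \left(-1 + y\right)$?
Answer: $\frac{1834393}{40} \approx 45860.0$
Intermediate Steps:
$r{\left(y \right)} = 0$
$\frac{r{\left(0 - 35 \right)} + 19346}{18924 - 18844} - -45618 = \frac{0 + 19346}{18924 - 18844} - -45618 = \frac{19346}{80} + 45618 = 19346 \cdot \frac{1}{80} + 45618 = \frac{9673}{40} + 45618 = \frac{1834393}{40}$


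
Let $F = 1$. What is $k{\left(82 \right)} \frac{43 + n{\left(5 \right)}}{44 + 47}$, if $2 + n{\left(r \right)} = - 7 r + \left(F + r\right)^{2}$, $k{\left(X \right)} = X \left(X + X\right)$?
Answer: $\frac{80688}{13} \approx 6206.8$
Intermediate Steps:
$k{\left(X \right)} = 2 X^{2}$ ($k{\left(X \right)} = X 2 X = 2 X^{2}$)
$n{\left(r \right)} = -2 + \left(1 + r\right)^{2} - 7 r$ ($n{\left(r \right)} = -2 - \left(- \left(1 + r\right)^{2} + 7 r\right) = -2 + \left(1 + r\right)^{2} - 7 r$)
$k{\left(82 \right)} \frac{43 + n{\left(5 \right)}}{44 + 47} = 2 \cdot 82^{2} \frac{43 - \left(26 - 25\right)}{44 + 47} = 2 \cdot 6724 \frac{43 - 1}{91} = 13448 \left(43 - 1\right) \frac{1}{91} = 13448 \cdot 42 \cdot \frac{1}{91} = 13448 \cdot \frac{6}{13} = \frac{80688}{13}$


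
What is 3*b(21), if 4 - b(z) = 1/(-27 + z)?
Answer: 25/2 ≈ 12.500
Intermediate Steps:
b(z) = 4 - 1/(-27 + z)
3*b(21) = 3*((-109 + 4*21)/(-27 + 21)) = 3*((-109 + 84)/(-6)) = 3*(-⅙*(-25)) = 3*(25/6) = 25/2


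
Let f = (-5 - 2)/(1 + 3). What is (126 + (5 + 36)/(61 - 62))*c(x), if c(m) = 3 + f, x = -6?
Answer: 425/4 ≈ 106.25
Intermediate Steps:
f = -7/4 ≈ -1.7500
c(m) = 5/4 (c(m) = 3 - 7/4 = 5/4)
(126 + (5 + 36)/(61 - 62))*c(x) = (126 + (5 + 36)/(61 - 62))*(5/4) = (126 + 41/(-1))*(5/4) = (126 + 41*(-1))*(5/4) = (126 - 41)*(5/4) = 85*(5/4) = 425/4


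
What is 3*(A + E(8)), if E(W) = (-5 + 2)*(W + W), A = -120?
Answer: -504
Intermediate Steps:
E(W) = -6*W
3*(A + E(8)) = 3*(-120 - 6*8) = 3*(-120 - 48) = 3*(-168) = -504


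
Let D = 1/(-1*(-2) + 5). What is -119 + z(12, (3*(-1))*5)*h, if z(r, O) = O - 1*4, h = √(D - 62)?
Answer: -119 - 19*I*√3031/7 ≈ -119.0 - 149.43*I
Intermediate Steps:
D = ⅐ (D = 1/(2 + 5) = 1/7 = ⅐ ≈ 0.14286)
h = I*√3031/7 (h = √(⅐ - 62) = √(-433/7) = I*√3031/7 ≈ 7.8649*I)
z(r, O) = -4 + O (z(r, O) = O - 4 = -4 + O)
-119 + z(12, (3*(-1))*5)*h = -119 + (-4 + (3*(-1))*5)*(I*√3031/7) = -119 + (-4 - 3*5)*(I*√3031/7) = -119 + (-4 - 15)*(I*√3031/7) = -119 - 19*I*√3031/7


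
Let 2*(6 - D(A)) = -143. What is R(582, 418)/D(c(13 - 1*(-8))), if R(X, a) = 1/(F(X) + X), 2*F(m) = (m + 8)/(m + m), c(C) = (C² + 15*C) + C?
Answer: 2328/105050165 ≈ 2.2161e-5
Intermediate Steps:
c(C) = C² + 16*C
F(m) = (8 + m)/(4*m) (F(m) = ((m + 8)/(m + m))/2 = ((8 + m)/((2*m)))/2 = ((8 + m)*(1/(2*m)))/2 = ((8 + m)/(2*m))/2 = (8 + m)/(4*m))
D(A) = 155/2 (D(A) = 6 - ½*(-143) = 6 + 143/2 = 155/2)
R(X, a) = 1/(X + (8 + X)/(4*X)) (R(X, a) = 1/((8 + X)/(4*X) + X) = 1/(X + (8 + X)/(4*X)))
R(582, 418)/D(c(13 - 1*(-8))) = (4*582/(8 + 582 + 4*582²))/(155/2) = (4*582/(8 + 582 + 4*338724))*(2/155) = (4*582/(8 + 582 + 1354896))*(2/155) = (4*582/1355486)*(2/155) = (4*582*(1/1355486))*(2/155) = (1164/677743)*(2/155) = 2328/105050165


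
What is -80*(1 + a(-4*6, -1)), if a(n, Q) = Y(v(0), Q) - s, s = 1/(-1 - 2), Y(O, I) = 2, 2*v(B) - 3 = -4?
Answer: -800/3 ≈ -266.67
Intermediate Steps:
v(B) = -½ (v(B) = 3/2 + (½)*(-4) = 3/2 - 2 = -½)
s = -⅓ (s = 1/(-3) = -⅓ ≈ -0.33333)
a(n, Q) = 7/3 (a(n, Q) = 2 - 1*(-⅓) = 2 + ⅓ = 7/3)
-80*(1 + a(-4*6, -1)) = -80*(1 + 7/3) = -80*10/3 = -800/3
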